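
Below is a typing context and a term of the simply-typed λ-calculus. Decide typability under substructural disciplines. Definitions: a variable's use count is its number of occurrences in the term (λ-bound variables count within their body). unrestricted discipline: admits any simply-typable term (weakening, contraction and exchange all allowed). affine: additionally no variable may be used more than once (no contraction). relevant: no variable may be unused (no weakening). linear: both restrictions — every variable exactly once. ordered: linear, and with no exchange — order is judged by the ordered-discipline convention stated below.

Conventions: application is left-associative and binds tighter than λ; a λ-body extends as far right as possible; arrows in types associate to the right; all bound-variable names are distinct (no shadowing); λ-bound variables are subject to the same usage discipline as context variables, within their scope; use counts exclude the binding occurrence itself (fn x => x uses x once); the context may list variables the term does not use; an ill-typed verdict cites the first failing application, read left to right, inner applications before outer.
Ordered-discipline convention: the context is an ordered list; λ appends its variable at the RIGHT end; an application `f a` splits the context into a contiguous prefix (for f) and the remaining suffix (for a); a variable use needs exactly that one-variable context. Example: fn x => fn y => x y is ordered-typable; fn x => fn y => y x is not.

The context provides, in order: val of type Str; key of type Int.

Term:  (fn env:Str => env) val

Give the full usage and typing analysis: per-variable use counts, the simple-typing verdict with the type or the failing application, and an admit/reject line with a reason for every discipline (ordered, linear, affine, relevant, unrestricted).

use counts: val: 1×, key: 0×, env (λ-bound): 1×
uses in reading order: env, val
typing: ✓ — Str
ordered: ✗ — needs weakening: key unused
linear: ✗ — needs weakening: key unused
affine: ✓ — none of val, key, env used more than once
relevant: ✗ — needs weakening: key unused
unrestricted: ✓ — well-typed at Str; no restrictions here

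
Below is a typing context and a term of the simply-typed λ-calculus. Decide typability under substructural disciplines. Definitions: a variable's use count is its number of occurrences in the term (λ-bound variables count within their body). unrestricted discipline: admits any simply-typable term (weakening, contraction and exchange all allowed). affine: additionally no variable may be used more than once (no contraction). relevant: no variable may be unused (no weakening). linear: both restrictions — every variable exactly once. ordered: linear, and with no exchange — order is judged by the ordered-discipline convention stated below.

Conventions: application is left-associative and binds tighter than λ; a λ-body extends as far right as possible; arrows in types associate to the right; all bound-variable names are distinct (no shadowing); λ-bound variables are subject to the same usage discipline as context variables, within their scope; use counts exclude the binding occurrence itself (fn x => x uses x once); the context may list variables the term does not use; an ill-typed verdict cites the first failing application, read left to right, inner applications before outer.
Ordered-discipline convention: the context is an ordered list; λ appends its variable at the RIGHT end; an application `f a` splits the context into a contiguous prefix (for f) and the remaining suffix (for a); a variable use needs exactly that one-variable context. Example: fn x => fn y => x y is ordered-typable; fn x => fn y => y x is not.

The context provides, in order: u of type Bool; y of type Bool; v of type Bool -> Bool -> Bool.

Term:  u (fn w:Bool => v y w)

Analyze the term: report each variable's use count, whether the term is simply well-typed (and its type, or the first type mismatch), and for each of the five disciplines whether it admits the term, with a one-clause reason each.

counts: u=1; y=1; v=1; w (λ-bound)=1
use order (left to right): u, v, y, w
typing: ill-typed: can't apply a value of type Bool
ordered: ✗, fails simple typing
linear: ✗, a type mismatch blocks all five
affine: ✗, the type mismatch rejects it
relevant: ✗, not simply typable
unrestricted: ✗, fails simple typing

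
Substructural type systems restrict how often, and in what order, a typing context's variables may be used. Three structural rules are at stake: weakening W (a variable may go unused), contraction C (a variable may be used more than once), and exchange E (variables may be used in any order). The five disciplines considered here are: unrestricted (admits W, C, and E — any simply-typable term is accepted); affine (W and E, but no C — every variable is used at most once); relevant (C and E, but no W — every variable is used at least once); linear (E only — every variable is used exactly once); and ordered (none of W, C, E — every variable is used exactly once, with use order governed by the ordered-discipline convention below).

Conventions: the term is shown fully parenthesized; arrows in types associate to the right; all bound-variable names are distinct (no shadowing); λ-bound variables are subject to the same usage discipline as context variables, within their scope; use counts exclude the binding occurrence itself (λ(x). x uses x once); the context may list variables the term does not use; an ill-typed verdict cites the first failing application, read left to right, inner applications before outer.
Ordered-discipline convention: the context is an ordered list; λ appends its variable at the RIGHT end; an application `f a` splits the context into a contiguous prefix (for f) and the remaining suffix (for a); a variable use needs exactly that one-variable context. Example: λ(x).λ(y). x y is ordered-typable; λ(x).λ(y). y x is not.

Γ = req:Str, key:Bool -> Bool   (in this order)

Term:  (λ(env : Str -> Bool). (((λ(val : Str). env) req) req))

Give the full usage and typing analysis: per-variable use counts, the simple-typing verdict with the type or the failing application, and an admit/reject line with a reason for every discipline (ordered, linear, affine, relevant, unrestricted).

variable uses: req: 2, key: 0, env [bound]: 1, val [bound]: 0
uses in reading order: env, req, req
typing: well-typed — term : (Str -> Bool) -> Bool
ordered: ✗ — uses contraction: req ×2; key, val never used (weakening)
linear: ✗ — uses contraction: req ×2; key, val never used (weakening)
affine: ✗ — uses contraction: req ×2
relevant: ✗ — key, val never used (weakening)
unrestricted: ✓ — simply typable at (Str -> Bool) -> Bool; W, C, E all held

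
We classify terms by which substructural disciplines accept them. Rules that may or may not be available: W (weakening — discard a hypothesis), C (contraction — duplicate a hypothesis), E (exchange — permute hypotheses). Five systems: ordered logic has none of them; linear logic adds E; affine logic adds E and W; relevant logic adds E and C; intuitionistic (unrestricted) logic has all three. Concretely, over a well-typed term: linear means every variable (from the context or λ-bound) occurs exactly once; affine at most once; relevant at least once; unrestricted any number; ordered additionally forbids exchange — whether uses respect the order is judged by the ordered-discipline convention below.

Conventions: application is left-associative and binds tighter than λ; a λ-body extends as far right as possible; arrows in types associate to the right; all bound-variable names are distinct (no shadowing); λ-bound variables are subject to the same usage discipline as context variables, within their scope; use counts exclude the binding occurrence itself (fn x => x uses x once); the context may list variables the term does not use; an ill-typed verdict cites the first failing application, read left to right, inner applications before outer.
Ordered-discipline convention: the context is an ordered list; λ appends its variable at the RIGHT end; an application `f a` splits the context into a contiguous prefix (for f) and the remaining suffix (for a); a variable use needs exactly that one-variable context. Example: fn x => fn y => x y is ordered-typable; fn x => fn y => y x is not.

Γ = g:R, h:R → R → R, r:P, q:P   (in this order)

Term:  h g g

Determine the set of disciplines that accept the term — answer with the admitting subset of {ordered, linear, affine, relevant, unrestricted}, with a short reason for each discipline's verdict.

admitting disciplines: unrestricted
counts: g: 2, h: 1, r: 0, q: 0
order of uses: h, g, g
typing: well-typed — term : R
ordered: ✗, g ×2 used more than once (contraction); needs weakening: r, q unused
linear: ✗, g ×2 used more than once (contraction); needs weakening: r, q unused
affine: ✗, g ×2 used more than once (contraction)
relevant: ✗, needs weakening: r, q unused
unrestricted: ✓, typability at R is all that's needed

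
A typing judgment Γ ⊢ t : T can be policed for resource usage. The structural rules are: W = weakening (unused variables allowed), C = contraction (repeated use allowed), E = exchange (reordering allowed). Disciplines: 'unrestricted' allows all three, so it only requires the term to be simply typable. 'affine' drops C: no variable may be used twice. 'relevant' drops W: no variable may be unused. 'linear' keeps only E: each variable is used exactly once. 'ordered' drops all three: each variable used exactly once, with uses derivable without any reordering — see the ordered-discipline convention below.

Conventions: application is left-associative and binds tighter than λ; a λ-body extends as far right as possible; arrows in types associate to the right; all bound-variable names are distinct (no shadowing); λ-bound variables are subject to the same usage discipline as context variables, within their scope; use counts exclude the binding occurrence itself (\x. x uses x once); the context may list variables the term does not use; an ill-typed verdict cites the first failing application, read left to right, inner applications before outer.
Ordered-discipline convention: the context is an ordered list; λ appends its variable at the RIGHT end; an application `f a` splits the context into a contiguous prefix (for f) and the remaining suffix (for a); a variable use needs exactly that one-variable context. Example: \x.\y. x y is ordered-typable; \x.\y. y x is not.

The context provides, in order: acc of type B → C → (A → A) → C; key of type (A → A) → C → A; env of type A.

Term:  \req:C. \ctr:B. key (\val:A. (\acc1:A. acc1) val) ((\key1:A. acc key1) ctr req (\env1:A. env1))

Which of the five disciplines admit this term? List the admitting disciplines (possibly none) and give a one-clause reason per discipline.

accepted by: none
usage: acc: 1×, key: 1×, env: 0×, req [bound]: 1×, ctr [bound]: 1×, val [bound]: 1×, acc1 [bound]: 1×, key1 [bound]: 1×, env1 [bound]: 1×
uses in reading order: key, acc1, val, acc, key1, ctr, req, env1
typing: ill-typed: an argument A mismatches the expected B
ordered: ✗, fails simple typing
linear: ✗, a type mismatch blocks all five
affine: ✗, the type mismatch rejects it
relevant: ✗, not simply typable
unrestricted: ✗, fails simple typing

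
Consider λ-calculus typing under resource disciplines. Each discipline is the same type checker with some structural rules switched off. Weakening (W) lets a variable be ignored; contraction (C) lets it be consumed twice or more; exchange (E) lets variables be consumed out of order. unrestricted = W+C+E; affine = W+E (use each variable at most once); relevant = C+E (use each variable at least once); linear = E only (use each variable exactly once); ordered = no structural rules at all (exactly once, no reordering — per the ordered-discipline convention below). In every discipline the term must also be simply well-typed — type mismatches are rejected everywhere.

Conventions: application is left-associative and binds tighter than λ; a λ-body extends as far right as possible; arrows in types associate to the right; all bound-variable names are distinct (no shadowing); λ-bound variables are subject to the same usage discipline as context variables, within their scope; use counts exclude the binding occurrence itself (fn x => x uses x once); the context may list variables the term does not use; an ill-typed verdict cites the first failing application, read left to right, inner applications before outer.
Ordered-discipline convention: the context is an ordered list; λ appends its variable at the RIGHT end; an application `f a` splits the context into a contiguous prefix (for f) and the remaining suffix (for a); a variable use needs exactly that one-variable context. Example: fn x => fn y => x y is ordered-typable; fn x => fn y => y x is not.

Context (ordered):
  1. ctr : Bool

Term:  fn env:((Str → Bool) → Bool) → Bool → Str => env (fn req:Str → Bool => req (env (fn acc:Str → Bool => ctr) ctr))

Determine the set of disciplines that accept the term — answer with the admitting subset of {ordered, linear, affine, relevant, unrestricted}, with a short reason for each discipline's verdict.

accepted by: unrestricted
usage: ctr=2, env (bound)=2, req (bound)=1, acc (bound)=0
uses in reading order: env, req, env, ctr, ctr
typing: ✓ — (((Str → Bool) → Bool) → Bool → Str) → Bool → Str
ordered: ✗ — uses contraction: ctr ×2, env ×2; acc left unused
linear: ✗ — uses contraction: ctr ×2, env ×2; acc left unused
affine: ✗ — uses contraction: ctr ×2, env ×2
relevant: ✗ — acc left unused
unrestricted: ✓ — simply typable at (((Str → Bool) → Bool) → Bool → Str) → Bool → Str; W, C, E all held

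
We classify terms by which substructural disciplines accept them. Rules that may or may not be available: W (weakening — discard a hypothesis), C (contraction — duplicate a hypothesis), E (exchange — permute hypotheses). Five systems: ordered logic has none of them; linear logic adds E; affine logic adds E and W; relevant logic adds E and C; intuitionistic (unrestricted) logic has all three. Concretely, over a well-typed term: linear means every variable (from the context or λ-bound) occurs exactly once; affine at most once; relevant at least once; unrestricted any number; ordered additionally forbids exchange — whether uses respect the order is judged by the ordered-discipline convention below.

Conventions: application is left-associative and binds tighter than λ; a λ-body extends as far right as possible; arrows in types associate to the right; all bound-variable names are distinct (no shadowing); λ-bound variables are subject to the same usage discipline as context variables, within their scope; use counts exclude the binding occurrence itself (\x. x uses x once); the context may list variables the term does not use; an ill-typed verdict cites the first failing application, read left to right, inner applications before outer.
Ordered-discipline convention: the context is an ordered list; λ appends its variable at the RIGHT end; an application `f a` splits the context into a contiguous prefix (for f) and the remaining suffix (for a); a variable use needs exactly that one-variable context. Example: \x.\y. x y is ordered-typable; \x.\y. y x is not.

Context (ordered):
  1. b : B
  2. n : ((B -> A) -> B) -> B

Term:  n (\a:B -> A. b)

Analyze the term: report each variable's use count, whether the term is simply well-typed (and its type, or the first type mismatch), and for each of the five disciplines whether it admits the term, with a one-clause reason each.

variable uses: b=1; n=1; a [bound]=0
uses in reading order: n, b
typing: ✓ — B
ordered: ✗ — a never used (weakening)
linear: ✗ — a never used (weakening)
affine: ✓ — at most one use each (b, n, a)
relevant: ✗ — a never used (weakening)
unrestricted: ✓ — typability at B is all that's needed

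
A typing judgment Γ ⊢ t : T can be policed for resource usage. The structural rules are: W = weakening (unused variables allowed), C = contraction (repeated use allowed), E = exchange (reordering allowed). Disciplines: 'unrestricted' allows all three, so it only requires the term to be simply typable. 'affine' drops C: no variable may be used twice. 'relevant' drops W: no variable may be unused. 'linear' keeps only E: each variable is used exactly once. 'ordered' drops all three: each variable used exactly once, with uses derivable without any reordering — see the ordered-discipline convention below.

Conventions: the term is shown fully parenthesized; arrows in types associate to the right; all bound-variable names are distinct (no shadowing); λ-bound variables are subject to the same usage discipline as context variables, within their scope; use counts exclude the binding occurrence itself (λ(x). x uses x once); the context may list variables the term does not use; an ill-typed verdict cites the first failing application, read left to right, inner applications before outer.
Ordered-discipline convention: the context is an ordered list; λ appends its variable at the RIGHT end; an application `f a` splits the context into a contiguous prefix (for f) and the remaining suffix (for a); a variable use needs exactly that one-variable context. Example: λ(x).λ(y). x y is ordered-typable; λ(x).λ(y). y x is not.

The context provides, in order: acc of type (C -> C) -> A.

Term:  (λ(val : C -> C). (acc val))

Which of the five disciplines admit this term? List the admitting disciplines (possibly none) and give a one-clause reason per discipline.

admitted in: ordered, linear, affine, relevant, unrestricted
variable uses: acc: 1, val (bound): 1
order of uses: acc, val
typing: the term checks, with type (C -> C) -> A
ordered: ✓, acc, val once each; derivable with no W/C/E
linear: ✓, exactly-once usage across acc, val
affine: ✓, none of acc, val used more than once
relevant: ✓, acc, val: all used, weakening unneeded
unrestricted: ✓, typability at (C -> C) -> A is all that's needed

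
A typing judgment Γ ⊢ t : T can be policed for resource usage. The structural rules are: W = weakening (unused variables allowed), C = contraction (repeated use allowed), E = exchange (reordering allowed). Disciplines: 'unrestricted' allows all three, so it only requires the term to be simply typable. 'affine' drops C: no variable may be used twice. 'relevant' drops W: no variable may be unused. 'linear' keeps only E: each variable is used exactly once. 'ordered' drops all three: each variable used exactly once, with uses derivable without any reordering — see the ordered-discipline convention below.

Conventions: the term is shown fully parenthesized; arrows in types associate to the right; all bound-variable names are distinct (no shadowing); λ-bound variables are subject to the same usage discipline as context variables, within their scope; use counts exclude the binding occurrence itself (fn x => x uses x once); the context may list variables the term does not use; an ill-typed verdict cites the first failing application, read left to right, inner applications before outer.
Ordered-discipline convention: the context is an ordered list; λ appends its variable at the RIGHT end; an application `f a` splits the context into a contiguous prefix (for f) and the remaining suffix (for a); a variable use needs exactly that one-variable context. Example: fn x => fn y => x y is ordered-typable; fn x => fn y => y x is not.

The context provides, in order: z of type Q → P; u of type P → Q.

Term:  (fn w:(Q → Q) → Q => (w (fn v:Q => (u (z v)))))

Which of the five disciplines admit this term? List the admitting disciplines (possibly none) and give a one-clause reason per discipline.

admitted by: linear, affine, relevant, unrestricted
use counts: z: 1×, u: 1×, w [bound]: 1×, v [bound]: 1×
use order (left to right): w, u, z, v
typing: the term checks, with type ((Q → Q) → Q) → Q
ordered: ✗ — no contiguous prefix/suffix split fits w, u, z, v
linear: ✓ — z, u, w, v: one use apiece
affine: ✓ — none of z, u, w, v used more than once
relevant: ✓ — every one of z, u, w, v appears
unrestricted: ✓ — type-checks (((Q → Q) → Q) → Q) and nothing is barred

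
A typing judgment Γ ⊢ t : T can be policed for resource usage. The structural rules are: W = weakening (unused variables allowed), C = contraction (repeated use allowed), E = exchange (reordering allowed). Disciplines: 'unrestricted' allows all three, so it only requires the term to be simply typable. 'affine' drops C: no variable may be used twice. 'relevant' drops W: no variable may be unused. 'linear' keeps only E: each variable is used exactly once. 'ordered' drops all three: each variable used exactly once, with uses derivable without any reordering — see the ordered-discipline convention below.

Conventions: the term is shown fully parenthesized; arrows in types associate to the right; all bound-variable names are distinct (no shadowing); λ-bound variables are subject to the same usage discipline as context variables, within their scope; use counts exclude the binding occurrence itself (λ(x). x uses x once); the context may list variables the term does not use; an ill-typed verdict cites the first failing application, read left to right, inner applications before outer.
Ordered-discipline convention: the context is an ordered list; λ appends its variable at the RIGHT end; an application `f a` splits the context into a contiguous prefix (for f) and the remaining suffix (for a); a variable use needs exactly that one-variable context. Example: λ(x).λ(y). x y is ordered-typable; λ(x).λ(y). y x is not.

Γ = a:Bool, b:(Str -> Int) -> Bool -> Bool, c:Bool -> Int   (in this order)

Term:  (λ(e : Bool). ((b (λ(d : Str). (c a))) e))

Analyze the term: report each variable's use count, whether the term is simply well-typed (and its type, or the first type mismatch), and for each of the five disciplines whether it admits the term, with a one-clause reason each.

use counts: a=1, b=1, c=1, e (λ-bound)=1, d (λ-bound)=0
order of uses: b, c, a, e
typing: the term checks, with type Bool -> Bool
ordered: ✗, unused: d — weakening required
linear: ✗, unused: d — weakening required
affine: ✓, a, b, c, e, d: no repeats, contraction unneeded
relevant: ✗, unused: d — weakening required
unrestricted: ✓, well-typed at Bool -> Bool; no restrictions here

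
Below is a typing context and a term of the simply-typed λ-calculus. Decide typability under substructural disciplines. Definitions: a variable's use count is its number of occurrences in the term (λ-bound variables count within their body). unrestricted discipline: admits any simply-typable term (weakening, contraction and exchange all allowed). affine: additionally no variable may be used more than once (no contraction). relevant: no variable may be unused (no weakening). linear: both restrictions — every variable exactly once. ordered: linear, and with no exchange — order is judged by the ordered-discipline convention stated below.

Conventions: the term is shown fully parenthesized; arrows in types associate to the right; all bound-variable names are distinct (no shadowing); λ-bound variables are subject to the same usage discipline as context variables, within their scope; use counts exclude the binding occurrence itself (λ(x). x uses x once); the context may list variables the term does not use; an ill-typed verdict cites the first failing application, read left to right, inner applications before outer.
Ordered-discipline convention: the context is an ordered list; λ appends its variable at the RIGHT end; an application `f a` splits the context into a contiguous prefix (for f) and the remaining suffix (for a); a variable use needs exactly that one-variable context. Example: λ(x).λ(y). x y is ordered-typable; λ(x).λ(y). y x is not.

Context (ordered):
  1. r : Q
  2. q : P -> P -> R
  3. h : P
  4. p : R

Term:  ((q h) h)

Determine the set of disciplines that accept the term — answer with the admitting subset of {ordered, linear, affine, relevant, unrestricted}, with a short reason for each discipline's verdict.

admitting disciplines: unrestricted
variable uses: r: 0×, q: 1×, h: 2×, p: 0×
left-to-right use order: q, h, h
typing: the term checks, with type R
ordered: ✗, repeated use of h ×2; r, p left unused
linear: ✗, repeated use of h ×2; r, p left unused
affine: ✗, repeated use of h ×2
relevant: ✗, r, p left unused
unrestricted: ✓, simply typable at R; W, C, E all held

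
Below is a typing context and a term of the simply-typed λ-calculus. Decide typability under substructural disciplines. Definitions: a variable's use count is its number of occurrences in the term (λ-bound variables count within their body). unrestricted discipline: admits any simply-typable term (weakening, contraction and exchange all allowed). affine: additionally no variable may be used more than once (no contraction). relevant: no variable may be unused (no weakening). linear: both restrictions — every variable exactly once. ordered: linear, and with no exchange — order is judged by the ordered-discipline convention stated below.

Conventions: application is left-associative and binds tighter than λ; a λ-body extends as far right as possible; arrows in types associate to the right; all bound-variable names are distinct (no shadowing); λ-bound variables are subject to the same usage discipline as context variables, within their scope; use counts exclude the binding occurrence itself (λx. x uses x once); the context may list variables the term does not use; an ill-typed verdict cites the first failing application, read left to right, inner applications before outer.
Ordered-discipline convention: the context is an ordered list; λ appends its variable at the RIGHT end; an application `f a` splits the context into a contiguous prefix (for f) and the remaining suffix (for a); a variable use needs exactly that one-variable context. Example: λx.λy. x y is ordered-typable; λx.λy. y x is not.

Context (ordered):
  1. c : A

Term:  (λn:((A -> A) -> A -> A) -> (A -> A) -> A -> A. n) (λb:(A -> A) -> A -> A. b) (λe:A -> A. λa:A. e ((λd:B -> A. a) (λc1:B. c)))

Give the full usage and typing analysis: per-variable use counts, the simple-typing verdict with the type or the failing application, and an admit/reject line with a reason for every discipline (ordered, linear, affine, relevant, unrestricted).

usage: c=1, n (λ-bound)=1, b (λ-bound)=1, e (λ-bound)=1, a (λ-bound)=1, d (λ-bound)=0, c1 (λ-bound)=0
left-to-right use order: n, b, e, a, c
typing: the term checks, with type (A -> A) -> A -> A
ordered ✗ (unused: d, c1 — weakening required)
linear ✗ (unused: d, c1 — weakening required)
affine ✓ (no duplicate uses among c, n, b, e, a, d, c1)
relevant ✗ (unused: d, c1 — weakening required)
unrestricted ✓ (simply typable at (A -> A) -> A -> A; W, C, E all held)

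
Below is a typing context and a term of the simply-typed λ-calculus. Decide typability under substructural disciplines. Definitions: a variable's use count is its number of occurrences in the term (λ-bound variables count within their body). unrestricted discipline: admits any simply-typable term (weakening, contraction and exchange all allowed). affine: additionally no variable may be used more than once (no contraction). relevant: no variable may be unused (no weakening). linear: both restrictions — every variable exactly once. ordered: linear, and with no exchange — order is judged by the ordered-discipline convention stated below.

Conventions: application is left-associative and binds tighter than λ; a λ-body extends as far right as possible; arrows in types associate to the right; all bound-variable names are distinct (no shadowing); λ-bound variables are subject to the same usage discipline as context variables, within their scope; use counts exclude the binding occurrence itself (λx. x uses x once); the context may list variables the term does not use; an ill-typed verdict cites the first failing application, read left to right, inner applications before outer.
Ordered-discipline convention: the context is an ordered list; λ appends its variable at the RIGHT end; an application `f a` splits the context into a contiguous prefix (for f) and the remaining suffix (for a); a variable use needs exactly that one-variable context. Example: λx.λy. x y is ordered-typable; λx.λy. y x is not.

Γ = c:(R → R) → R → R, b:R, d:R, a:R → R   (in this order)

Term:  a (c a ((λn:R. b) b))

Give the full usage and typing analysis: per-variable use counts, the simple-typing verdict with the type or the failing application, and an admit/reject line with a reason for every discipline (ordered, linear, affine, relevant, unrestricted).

variable uses: c ×1, b ×2, d ×0, a ×2, n (bound) ×0
uses in reading order: a, c, a, b, b
typing: the term checks, with type R
ordered: ✗ — needs contraction — b ×2, a ×2; unused: d, n — weakening required
linear: ✗ — needs contraction — b ×2, a ×2; unused: d, n — weakening required
affine: ✗ — needs contraction — b ×2, a ×2
relevant: ✗ — unused: d, n — weakening required
unrestricted: ✓ — simply typable at R; W, C, E all held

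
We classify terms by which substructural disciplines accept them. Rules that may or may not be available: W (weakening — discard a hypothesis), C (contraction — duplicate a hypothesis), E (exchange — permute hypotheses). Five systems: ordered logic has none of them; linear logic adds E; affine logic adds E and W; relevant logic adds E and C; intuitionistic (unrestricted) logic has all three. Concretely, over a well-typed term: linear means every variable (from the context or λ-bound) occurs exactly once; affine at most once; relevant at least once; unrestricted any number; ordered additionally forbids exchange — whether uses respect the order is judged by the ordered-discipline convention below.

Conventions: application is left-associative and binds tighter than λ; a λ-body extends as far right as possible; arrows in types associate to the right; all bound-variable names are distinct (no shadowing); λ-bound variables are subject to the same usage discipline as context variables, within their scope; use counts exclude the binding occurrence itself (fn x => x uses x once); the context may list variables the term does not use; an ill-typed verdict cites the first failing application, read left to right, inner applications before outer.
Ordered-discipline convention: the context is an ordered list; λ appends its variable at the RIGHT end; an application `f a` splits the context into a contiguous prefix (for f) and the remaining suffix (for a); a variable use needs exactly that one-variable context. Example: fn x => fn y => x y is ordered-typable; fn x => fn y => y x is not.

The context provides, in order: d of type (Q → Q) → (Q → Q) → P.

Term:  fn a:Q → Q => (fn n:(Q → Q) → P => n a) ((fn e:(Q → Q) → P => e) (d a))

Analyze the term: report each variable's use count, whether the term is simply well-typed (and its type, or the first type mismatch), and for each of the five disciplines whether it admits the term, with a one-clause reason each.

use counts: d: 1×; a [bound]: 2×; n [bound]: 1×; e [bound]: 1×
use order (left to right): n, a, e, d, a
typing: ✓ — (Q → Q) → P
ordered ✗ (needs contraction — a ×2)
linear ✗ (needs contraction — a ×2)
affine ✗ (needs contraction — a ×2)
relevant ✓ (d, a, n, e: all used, weakening unneeded)
unrestricted ✓ (simply typable at (Q → Q) → P; W, C, E all held)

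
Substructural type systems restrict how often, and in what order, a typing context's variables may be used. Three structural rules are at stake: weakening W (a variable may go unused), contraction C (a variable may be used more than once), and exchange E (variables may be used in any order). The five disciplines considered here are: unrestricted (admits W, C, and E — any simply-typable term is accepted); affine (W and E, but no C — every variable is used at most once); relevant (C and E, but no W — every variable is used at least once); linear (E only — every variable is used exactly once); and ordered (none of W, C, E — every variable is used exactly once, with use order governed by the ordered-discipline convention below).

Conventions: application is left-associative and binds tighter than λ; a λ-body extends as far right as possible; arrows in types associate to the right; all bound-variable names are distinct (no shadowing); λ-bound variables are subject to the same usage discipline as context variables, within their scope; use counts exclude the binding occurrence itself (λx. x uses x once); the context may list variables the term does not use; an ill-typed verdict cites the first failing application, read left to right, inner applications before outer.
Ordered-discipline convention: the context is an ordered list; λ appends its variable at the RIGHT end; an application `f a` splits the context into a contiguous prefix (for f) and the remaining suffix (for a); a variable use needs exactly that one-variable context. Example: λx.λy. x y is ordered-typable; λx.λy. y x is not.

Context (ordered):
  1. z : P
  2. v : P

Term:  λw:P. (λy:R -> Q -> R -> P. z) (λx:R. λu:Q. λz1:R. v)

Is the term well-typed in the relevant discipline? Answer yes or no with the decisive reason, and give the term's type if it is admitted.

no — w, y, x, u, z1 never used (weakening)
use counts: z: 1×; v: 1×; w [bound]: 0×; y [bound]: 0×; x [bound]: 0×; u [bound]: 0×; z1 [bound]: 0×
use order (left to right): z, v
typing: the term checks, with type P -> P
all disciplines: ordered ✗, linear ✗, affine ✓, relevant ✗, unrestricted ✓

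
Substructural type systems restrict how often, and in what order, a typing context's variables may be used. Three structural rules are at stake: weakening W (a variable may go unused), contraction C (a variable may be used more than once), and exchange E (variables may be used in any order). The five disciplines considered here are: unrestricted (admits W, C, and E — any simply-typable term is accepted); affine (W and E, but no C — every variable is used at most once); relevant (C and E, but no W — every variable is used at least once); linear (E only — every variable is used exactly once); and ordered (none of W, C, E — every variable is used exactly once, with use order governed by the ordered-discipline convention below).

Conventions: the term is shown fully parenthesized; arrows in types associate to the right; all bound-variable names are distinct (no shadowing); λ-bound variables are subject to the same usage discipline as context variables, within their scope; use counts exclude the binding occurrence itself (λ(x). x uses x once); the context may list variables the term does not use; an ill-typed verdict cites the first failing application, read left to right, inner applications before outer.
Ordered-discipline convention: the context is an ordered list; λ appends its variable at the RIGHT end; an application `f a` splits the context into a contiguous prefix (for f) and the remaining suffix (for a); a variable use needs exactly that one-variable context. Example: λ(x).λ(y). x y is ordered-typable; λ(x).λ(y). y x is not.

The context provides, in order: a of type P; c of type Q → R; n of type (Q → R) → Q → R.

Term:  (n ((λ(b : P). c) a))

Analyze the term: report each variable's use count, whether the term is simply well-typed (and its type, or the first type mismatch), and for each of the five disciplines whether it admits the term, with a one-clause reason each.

counts: a: 1; c: 1; n: 1; b (bound): 0
left-to-right use order: n, c, a
typing: the term checks, with type Q → R
ordered: ✗ — b left unused
linear: ✗ — b left unused
affine: ✓ — no duplicate uses among a, c, n, b
relevant: ✗ — b left unused
unrestricted: ✓ — typability at Q → R is all that's needed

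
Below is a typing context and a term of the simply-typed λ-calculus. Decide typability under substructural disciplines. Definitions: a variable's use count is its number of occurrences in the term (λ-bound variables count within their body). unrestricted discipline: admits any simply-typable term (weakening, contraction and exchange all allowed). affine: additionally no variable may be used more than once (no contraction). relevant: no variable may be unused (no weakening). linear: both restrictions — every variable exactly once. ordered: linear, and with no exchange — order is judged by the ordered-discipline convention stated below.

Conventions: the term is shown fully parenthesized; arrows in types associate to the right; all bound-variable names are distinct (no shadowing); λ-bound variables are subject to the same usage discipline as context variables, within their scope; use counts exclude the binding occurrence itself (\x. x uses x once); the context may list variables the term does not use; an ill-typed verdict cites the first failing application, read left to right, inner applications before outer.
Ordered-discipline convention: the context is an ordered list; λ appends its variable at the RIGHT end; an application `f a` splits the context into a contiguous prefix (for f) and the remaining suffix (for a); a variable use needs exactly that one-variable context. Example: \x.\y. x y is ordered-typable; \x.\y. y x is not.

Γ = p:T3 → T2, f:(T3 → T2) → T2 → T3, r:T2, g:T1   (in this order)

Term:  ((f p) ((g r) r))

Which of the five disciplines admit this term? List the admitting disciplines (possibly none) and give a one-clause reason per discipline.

admitted by: none
use counts: p: 1×, f: 1×, r: 2×, g: 1×
order of uses: f, p, g, r, r
typing: ill-typed: non-arrow in function slot: T1
ordered ✗ (a type mismatch blocks all five)
linear ✗ (the type mismatch rejects it)
affine ✗ (not simply typable)
relevant ✗ (fails simple typing)
unrestricted ✗ (a type mismatch blocks all five)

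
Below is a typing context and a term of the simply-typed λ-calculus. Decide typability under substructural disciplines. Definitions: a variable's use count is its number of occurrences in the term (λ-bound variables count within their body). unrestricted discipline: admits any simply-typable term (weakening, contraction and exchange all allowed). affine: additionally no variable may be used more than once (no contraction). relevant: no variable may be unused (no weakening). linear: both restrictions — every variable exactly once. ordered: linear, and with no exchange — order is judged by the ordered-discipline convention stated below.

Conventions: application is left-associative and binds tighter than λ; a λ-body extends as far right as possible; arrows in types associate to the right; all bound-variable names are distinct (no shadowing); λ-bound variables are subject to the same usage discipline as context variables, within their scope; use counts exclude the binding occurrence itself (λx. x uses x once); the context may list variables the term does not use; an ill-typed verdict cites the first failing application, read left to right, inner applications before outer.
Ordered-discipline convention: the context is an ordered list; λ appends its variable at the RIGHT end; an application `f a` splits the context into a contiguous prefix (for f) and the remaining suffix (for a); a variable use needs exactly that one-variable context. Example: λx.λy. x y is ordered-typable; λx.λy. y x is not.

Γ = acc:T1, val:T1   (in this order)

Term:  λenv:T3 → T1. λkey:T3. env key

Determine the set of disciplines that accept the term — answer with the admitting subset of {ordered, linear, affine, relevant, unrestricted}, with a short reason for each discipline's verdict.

admitted in: affine, unrestricted
counts: acc: 0×, val: 0×, env (bound): 1×, key (bound): 1×
order of uses: env, key
typing: the term checks, with type (T3 → T1) → T3 → T1
ordered: ✗ — acc, val never used (weakening)
linear: ✗ — acc, val never used (weakening)
affine: ✓ — at most one use each (acc, val, env, key)
relevant: ✗ — acc, val never used (weakening)
unrestricted: ✓ — well-typed at (T3 → T1) → T3 → T1; no restrictions here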